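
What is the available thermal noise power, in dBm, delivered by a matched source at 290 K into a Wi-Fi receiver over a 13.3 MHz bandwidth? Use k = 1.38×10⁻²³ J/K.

P_n = kTB = 1.38×10⁻²³ × 290 × 1.33×10⁷ = 5.32×10⁻¹⁴ W
In dBm: 10 log₁₀(5.32×10⁻¹⁴ / 10⁻³) = −102.7 dBm

−102.7 dBm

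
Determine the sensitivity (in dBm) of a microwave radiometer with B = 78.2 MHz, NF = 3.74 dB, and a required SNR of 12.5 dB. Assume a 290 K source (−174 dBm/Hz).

Sensitivity = −174 + 10 log₁₀(B) + NF + SNR_min
= −174 + 78.93 + 3.74 + 12.5
= −78.83 dBm → −78.8 dBm

−78.8 dBm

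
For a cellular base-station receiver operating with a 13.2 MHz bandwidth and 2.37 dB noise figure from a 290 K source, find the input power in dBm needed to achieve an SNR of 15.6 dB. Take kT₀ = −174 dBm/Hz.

−84.8 dBm

Sensitivity = −174 + 10 log₁₀(B) + NF + SNR_min
= −174 + 71.21 + 2.37 + 15.6
= −84.82 dBm → −84.8 dBm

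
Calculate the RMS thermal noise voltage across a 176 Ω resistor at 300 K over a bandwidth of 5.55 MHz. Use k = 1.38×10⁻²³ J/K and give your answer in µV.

V_n = √(4kTRB)
4kTRB = 4 × 1.38×10⁻²³ × 300 × 1.76×10² × 5.55×10⁶ = 1.62×10⁻¹¹ V²
V_n = √(1.62×10⁻¹¹) = 4.02×10⁻⁶ V = 4.02 µV

4.02 µV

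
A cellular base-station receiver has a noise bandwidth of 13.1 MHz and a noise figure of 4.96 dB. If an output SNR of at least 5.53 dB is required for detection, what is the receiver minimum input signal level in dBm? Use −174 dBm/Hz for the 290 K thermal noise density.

−92.3 dBm

Sensitivity = −174 + 10 log₁₀(B) + NF + SNR_min
= −174 + 71.17 + 4.96 + 5.53
= −92.34 dBm → −92.3 dBm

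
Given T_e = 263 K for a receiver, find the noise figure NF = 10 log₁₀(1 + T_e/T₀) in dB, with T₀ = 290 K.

2.80 dB

F = 1 + T_e/T₀ = 1 + 263/290 = 1.9069
NF = 10 log₁₀(1.9069) = 2.80 dB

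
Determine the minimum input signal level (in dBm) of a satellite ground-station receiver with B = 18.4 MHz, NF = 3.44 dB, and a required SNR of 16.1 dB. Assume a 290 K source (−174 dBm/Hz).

−81.8 dBm

Sensitivity = −174 + 10 log₁₀(B) + NF + SNR_min
= −174 + 72.65 + 3.44 + 16.1
= −81.81 dBm → −81.8 dBm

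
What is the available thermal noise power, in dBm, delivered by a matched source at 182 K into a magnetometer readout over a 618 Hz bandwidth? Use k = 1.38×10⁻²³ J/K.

P_n = kTB = 1.38×10⁻²³ × 182 × 6.18×10² = 1.55×10⁻¹⁸ W
In dBm: 10 log₁₀(1.55×10⁻¹⁸ / 10⁻³) = −148.1 dBm

−148.1 dBm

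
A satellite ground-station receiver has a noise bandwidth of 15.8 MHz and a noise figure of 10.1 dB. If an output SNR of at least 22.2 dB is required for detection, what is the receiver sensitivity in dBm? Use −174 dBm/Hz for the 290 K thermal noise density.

Sensitivity = −174 + 10 log₁₀(B) + NF + SNR_min
= −174 + 71.99 + 10.1 + 22.2
= −69.71 dBm → −69.7 dBm

−69.7 dBm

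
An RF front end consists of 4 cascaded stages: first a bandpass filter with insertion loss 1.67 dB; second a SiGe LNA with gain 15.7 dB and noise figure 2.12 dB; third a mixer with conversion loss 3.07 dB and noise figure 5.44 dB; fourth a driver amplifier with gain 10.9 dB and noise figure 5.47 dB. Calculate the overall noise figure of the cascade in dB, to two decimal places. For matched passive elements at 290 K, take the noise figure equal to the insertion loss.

Convert to linear (a loss of L dB is a gain of −L dB): F_i = 10^(NF_i/10), G_i = 10^(G_i,dB/10)
  Stage 1: F_1 = 10^(1.67/10) = 1.469, G_1 = 10^(−1.67/10) = 0.6808
  Stage 2: F_2 = 10^(2.12/10) = 1.629, G_2 = 10^(15.7/10) = 37.15
  Stage 3: F_3 = 10^(5.44/10) = 3.499, G_3 = 10^(−3.07/10) = 0.4932
  Stage 4: F_4 = 10^(5.47/10) = 3.524, G_4 = 10^(10.9/10) = 12.30
Friis cascade:
  F = 1.469 + (1.629 − 1)/0.6808 + (3.499 − 1)/25.29 + (3.524 − 1)/12.47 = 2.694
NF = 10 log₁₀(2.694) = 4.30 dB

4.30 dB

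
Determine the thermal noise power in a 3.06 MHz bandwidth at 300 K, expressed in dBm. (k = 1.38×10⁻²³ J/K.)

P_n = kTB = 1.38×10⁻²³ × 300 × 3.06×10⁶ = 1.27×10⁻¹⁴ W
In dBm: 10 log₁₀(1.27×10⁻¹⁴ / 10⁻³) = −109.0 dBm

−109.0 dBm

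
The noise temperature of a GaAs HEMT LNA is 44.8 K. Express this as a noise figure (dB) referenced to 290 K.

0.624 dB

F = 1 + T_e/T₀ = 1 + 44.8/290 = 1.15448
NF = 10 log₁₀(1.15448) = 0.624 dB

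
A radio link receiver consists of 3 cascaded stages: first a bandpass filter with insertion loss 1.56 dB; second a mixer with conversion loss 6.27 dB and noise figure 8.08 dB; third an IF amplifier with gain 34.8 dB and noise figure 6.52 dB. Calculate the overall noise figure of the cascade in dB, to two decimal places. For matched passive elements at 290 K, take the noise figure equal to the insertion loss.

14.82 dB

Convert to linear (a loss of L dB is a gain of −L dB): F_i = 10^(NF_i/10), G_i = 10^(G_i,dB/10)
  Stage 1: F_1 = 10^(1.56/10) = 1.432, G_1 = 10^(−1.56/10) = 0.6982
  Stage 2: F_2 = 10^(8.08/10) = 6.427, G_2 = 10^(−6.27/10) = 0.2360
  Stage 3: F_3 = 10^(6.52/10) = 4.487, G_3 = 10^(34.8/10) = 3020
Friis cascade:
  F = 1.432 + (6.427 − 1)/0.6982 + (4.487 − 1)/0.1648 = 30.36
NF = 10 log₁₀(30.36) = 14.82 dB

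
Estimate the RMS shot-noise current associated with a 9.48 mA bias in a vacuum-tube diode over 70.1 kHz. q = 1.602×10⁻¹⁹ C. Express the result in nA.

14.6 nA

I_n = √(2qI·B)
2qI·B = 2 × 1.602×10⁻¹⁹ × 9.48×10⁻³ × 7.01×10⁴ = 2.13×10⁻¹⁶ A²
I_n = √(2.13×10⁻¹⁶) = 1.46×10⁻⁸ A = 14.6 nA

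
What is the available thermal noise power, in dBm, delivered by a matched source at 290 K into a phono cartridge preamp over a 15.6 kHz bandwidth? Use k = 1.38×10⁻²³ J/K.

−132.0 dBm

P_n = kTB = 1.38×10⁻²³ × 290 × 1.56×10⁴ = 6.24×10⁻¹⁷ W
In dBm: 10 log₁₀(6.24×10⁻¹⁷ / 10⁻³) = −132.0 dBm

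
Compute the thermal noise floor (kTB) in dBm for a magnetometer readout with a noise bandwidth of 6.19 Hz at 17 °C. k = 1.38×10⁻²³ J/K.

−166.1 dBm

T = 17 °C + 273.15 = 290.15 K
P_n = kTB = 1.38×10⁻²³ × 290.15 × 6.19×10⁰ = 2.48×10⁻²⁰ W
In dBm: 10 log₁₀(2.48×10⁻²⁰ / 10⁻³) = −166.1 dBm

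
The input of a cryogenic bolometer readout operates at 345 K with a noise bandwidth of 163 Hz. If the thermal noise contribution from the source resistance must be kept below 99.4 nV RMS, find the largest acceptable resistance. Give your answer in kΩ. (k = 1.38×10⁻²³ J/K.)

Johnson–Nyquist: V_n = √(4kTRB) ⇒ R = V_n² / (4kTB)
4kTB = 4 × 1.38×10⁻²³ × 345 × 1.63×10² = 3.10×10⁻¹⁸
R = (9.94×10⁻⁸)² / 3.10×10⁻¹⁸ = 3.18×10³ Ω = 3.18 kΩ

3.18 kΩ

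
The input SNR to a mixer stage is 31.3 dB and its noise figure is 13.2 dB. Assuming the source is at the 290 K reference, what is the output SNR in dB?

18.1 dB

By definition F = SNR_in/SNR_out, so in dB: SNR_out = SNR_in − NF
SNR_out = 31.3 − 13.2 = 18.1 dB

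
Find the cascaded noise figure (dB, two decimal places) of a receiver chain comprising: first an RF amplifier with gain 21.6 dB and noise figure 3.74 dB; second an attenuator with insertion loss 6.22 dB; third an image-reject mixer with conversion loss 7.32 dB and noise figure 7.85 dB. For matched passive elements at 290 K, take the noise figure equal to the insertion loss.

Convert to linear (a loss of L dB is a gain of −L dB): F_i = 10^(NF_i/10), G_i = 10^(G_i,dB/10)
  Stage 1: F_1 = 10^(3.74/10) = 2.366, G_1 = 10^(21.6/10) = 144.5
  Stage 2: F_2 = 10^(6.22/10) = 4.188, G_2 = 10^(−6.22/10) = 0.2388
  Stage 3: F_3 = 10^(7.85/10) = 6.095, G_3 = 10^(−7.32/10) = 0.1854
Friis cascade:
  F = 2.366 + (4.188 − 1)/144.5 + (6.095 − 1)/34.51 = 2.536
NF = 10 log₁₀(2.536) = 4.04 dB

4.04 dB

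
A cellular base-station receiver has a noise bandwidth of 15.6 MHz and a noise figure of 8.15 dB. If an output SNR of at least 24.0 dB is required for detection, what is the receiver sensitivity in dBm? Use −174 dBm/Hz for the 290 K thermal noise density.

−69.9 dBm

Sensitivity = −174 + 10 log₁₀(B) + NF + SNR_min
= −174 + 71.93 + 8.15 + 24.0
= −69.92 dBm → −69.9 dBm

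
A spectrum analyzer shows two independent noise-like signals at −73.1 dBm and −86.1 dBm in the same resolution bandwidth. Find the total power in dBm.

Convert to linear, add, convert back:
P₁ = 4.90×10⁻¹¹ W, P₂ = 2.45×10⁻¹² W
P_tot = 5.14×10⁻¹¹ W → 10 log₁₀(P_tot / 10⁻³) = −72.9 dBm

−72.9 dBm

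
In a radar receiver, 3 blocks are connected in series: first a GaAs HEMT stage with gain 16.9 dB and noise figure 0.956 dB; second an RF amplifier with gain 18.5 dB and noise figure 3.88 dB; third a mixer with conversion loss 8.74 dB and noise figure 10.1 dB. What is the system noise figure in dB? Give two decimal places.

Convert to linear (a loss of L dB is a gain of −L dB): F_i = 10^(NF_i/10), G_i = 10^(G_i,dB/10)
  Stage 1: F_1 = 10^(0.956/10) = 1.246, G_1 = 10^(16.9/10) = 48.98
  Stage 2: F_2 = 10^(3.88/10) = 2.443, G_2 = 10^(18.5/10) = 70.79
  Stage 3: F_3 = 10^(10.1/10) = 10.23, G_3 = 10^(−8.74/10) = 0.1337
Friis cascade:
  F = 1.246 + (2.443 − 1)/48.98 + (10.23 − 1)/3467 = 1.278
NF = 10 log₁₀(1.278) = 1.07 dB

1.07 dB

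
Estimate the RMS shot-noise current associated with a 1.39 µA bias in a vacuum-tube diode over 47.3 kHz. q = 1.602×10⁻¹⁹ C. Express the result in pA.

I_n = √(2qI·B)
2qI·B = 2 × 1.602×10⁻¹⁹ × 1.39×10⁻⁶ × 4.73×10⁴ = 2.11×10⁻²⁰ A²
I_n = √(2.11×10⁻²⁰) = 1.45×10⁻¹⁰ A = 145 pA

145 pA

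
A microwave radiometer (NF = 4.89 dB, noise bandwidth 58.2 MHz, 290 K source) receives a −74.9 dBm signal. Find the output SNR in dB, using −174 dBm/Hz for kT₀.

Noise floor: N = −174 + 10 log₁₀(B) + NF
10 log₁₀(5.82×10⁷) = 77.65 dB
N = −174 + 77.65 + 4.89 = −91.46 dBm
SNR = P_sig − N = −74.9 − (−91.46) = 16.56 dB → 16.6 dB

16.6 dB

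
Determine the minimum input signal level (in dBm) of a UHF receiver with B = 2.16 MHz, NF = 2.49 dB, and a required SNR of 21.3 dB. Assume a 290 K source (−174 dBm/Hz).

−86.9 dBm

Sensitivity = −174 + 10 log₁₀(B) + NF + SNR_min
= −174 + 63.34 + 2.49 + 21.3
= −86.87 dBm → −86.9 dBm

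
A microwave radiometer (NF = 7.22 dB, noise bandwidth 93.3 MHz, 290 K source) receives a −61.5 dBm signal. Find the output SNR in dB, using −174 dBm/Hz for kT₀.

Noise floor: N = −174 + 10 log₁₀(B) + NF
10 log₁₀(9.33×10⁷) = 79.7 dB
N = −174 + 79.7 + 7.22 = −87.08 dBm
SNR = P_sig − N = −61.5 − (−87.08) = 25.58 dB → 25.6 dB

25.6 dB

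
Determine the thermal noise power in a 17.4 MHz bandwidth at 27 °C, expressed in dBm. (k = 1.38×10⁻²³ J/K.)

T = 27 °C + 273.15 = 300.15 K
P_n = kTB = 1.38×10⁻²³ × 300.15 × 1.74×10⁷ = 7.21×10⁻¹⁴ W
In dBm: 10 log₁₀(7.21×10⁻¹⁴ / 10⁻³) = −101.4 dBm

−101.4 dBm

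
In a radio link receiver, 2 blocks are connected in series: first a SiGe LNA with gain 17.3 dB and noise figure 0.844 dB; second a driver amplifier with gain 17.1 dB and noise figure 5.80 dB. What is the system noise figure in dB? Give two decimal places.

1.03 dB

Convert to linear (a loss of L dB is a gain of −L dB): F_i = 10^(NF_i/10), G_i = 10^(G_i,dB/10)
  Stage 1: F_1 = 10^(0.844/10) = 1.215, G_1 = 10^(17.3/10) = 53.70
  Stage 2: F_2 = 10^(5.80/10) = 3.802, G_2 = 10^(17.1/10) = 51.29
Friis cascade:
  F = 1.215 + (3.802 − 1)/53.70 = 1.267
NF = 10 log₁₀(1.267) = 1.03 dB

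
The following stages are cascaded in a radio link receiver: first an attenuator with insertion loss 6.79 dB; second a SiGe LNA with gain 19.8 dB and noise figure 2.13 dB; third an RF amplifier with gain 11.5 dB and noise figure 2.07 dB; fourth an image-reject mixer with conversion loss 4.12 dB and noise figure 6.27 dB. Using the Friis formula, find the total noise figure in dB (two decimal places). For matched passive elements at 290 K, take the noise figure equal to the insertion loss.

8.94 dB

Convert to linear (a loss of L dB is a gain of −L dB): F_i = 10^(NF_i/10), G_i = 10^(G_i,dB/10)
  Stage 1: F_1 = 10^(6.79/10) = 4.775, G_1 = 10^(−6.79/10) = 0.2094
  Stage 2: F_2 = 10^(2.13/10) = 1.633, G_2 = 10^(19.8/10) = 95.50
  Stage 3: F_3 = 10^(2.07/10) = 1.611, G_3 = 10^(11.5/10) = 14.13
  Stage 4: F_4 = 10^(6.27/10) = 4.236, G_4 = 10^(−4.12/10) = 0.3873
Friis cascade:
  F = 4.775 + (1.633 − 1)/0.2094 + (1.611 − 1)/20.00 + (4.236 − 1)/282.5 = 7.840
NF = 10 log₁₀(7.840) = 8.94 dB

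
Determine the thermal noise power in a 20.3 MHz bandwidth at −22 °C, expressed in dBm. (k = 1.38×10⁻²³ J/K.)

−101.5 dBm

T = −22 °C + 273.15 = 251.15 K
P_n = kTB = 1.38×10⁻²³ × 251.15 × 2.03×10⁷ = 7.04×10⁻¹⁴ W
In dBm: 10 log₁₀(7.04×10⁻¹⁴ / 10⁻³) = −101.5 dBm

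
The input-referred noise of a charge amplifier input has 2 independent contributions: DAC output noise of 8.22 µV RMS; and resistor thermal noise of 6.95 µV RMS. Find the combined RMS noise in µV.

Uncorrelated sources add in power (mean-square): V_tot = √(ΣV_i²)
V_tot = √[(8.22×10⁻⁶)² + (6.95×10⁻⁶)²] = 1.08×10⁻⁵ V = 10.8 µV

10.8 µV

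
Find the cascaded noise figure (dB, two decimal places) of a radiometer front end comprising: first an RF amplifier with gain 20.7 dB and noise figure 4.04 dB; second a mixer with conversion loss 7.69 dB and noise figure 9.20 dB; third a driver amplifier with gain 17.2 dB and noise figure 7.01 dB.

4.47 dB

Convert to linear (a loss of L dB is a gain of −L dB): F_i = 10^(NF_i/10), G_i = 10^(G_i,dB/10)
  Stage 1: F_1 = 10^(4.04/10) = 2.535, G_1 = 10^(20.7/10) = 117.5
  Stage 2: F_2 = 10^(9.20/10) = 8.318, G_2 = 10^(−7.69/10) = 0.1702
  Stage 3: F_3 = 10^(7.01/10) = 5.023, G_3 = 10^(17.2/10) = 52.48
Friis cascade:
  F = 2.535 + (8.318 − 1)/117.5 + (5.023 − 1)/20.00 = 2.799
NF = 10 log₁₀(2.799) = 4.47 dB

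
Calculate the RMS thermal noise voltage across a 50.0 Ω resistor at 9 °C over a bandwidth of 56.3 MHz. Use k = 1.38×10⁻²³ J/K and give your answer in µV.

T = 9 °C + 273.15 = 282.15 K
V_n = √(4kTRB)
4kTRB = 4 × 1.38×10⁻²³ × 282.15 × 5.00×10¹ × 5.63×10⁷ = 4.38×10⁻¹¹ V²
V_n = √(4.38×10⁻¹¹) = 6.62×10⁻⁶ V = 6.62 µV

6.62 µV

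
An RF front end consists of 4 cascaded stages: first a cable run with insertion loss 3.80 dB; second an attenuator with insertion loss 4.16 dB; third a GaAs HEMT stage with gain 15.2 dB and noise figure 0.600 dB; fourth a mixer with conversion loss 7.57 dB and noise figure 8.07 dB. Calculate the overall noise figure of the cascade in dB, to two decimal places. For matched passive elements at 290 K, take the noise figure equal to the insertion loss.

Convert to linear (a loss of L dB is a gain of −L dB): F_i = 10^(NF_i/10), G_i = 10^(G_i,dB/10)
  Stage 1: F_1 = 10^(3.80/10) = 2.399, G_1 = 10^(−3.80/10) = 0.4169
  Stage 2: F_2 = 10^(4.16/10) = 2.606, G_2 = 10^(−4.16/10) = 0.3837
  Stage 3: F_3 = 10^(0.600/10) = 1.148, G_3 = 10^(15.2/10) = 33.11
  Stage 4: F_4 = 10^(8.07/10) = 6.412, G_4 = 10^(−7.57/10) = 0.1750
Friis cascade:
  F = 2.399 + (2.606 − 1)/0.4169 + (1.148 − 1)/0.1600 + (6.412 − 1)/5.297 = 8.200
NF = 10 log₁₀(8.200) = 9.14 dB

9.14 dB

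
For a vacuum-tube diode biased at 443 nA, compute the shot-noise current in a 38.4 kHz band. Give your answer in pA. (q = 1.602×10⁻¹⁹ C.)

I_n = √(2qI·B)
2qI·B = 2 × 1.602×10⁻¹⁹ × 4.43×10⁻⁷ × 3.84×10⁴ = 5.45×10⁻²¹ A²
I_n = √(5.45×10⁻²¹) = 7.38×10⁻¹¹ A = 73.8 pA

73.8 pA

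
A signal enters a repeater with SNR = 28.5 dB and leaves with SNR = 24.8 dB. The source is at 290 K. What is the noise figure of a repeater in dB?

3.7 dB

NF (dB) = SNR_in(dB) − SNR_out(dB) when the source is at T₀
NF = 28.5 − 24.8 = 3.7 dB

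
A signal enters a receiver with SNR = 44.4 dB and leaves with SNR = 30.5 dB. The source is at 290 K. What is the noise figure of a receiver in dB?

NF (dB) = SNR_in(dB) − SNR_out(dB) when the source is at T₀
NF = 44.4 − 30.5 = 13.9 dB

13.9 dB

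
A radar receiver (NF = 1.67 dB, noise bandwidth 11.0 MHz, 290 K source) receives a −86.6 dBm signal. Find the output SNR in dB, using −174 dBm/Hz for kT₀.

15.3 dB

Noise floor: N = −174 + 10 log₁₀(B) + NF
10 log₁₀(1.10×10⁷) = 70.41 dB
N = −174 + 70.41 + 1.67 = −101.92 dBm
SNR = P_sig − N = −86.6 − (−101.92) = 15.32 dB → 15.3 dB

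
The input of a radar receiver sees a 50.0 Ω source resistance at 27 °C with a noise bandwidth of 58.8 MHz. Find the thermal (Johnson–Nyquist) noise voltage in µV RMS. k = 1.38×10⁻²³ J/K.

T = 27 °C + 273.15 = 300.15 K
V_n = √(4kTRB)
4kTRB = 4 × 1.38×10⁻²³ × 300.15 × 5.00×10¹ × 5.88×10⁷ = 4.87×10⁻¹¹ V²
V_n = √(4.87×10⁻¹¹) = 6.98×10⁻⁶ V = 6.98 µV

6.98 µV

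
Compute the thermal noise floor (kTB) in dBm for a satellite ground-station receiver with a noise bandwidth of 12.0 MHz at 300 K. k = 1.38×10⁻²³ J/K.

P_n = kTB = 1.38×10⁻²³ × 300 × 1.20×10⁷ = 4.97×10⁻¹⁴ W
In dBm: 10 log₁₀(4.97×10⁻¹⁴ / 10⁻³) = −103.0 dBm

−103.0 dBm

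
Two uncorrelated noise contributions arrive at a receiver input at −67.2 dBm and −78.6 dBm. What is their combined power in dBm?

Convert to linear, add, convert back:
P₁ = 1.91×10⁻¹⁰ W, P₂ = 1.38×10⁻¹¹ W
P_tot = 2.04×10⁻¹⁰ W → 10 log₁₀(P_tot / 10⁻³) = −66.9 dBm

−66.9 dBm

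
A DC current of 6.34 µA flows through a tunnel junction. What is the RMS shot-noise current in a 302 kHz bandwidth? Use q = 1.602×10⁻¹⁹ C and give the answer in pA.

783 pA

I_n = √(2qI·B)
2qI·B = 2 × 1.602×10⁻¹⁹ × 6.34×10⁻⁶ × 3.02×10⁵ = 6.13×10⁻¹⁹ A²
I_n = √(6.13×10⁻¹⁹) = 7.83×10⁻¹⁰ A = 783 pA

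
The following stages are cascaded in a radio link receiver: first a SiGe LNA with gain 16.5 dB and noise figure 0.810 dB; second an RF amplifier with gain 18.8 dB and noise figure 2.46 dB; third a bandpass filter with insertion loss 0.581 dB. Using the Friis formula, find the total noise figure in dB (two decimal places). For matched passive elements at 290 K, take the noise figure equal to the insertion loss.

Convert to linear (a loss of L dB is a gain of −L dB): F_i = 10^(NF_i/10), G_i = 10^(G_i,dB/10)
  Stage 1: F_1 = 10^(0.810/10) = 1.205, G_1 = 10^(16.5/10) = 44.67
  Stage 2: F_2 = 10^(2.46/10) = 1.762, G_2 = 10^(18.8/10) = 75.86
  Stage 3: F_3 = 10^(0.581/10) = 1.143, G_3 = 10^(−0.581/10) = 0.8748
Friis cascade:
  F = 1.205 + (1.762 − 1)/44.67 + (1.143 − 1)/3388 = 1.222
NF = 10 log₁₀(1.222) = 0.87 dB

0.87 dB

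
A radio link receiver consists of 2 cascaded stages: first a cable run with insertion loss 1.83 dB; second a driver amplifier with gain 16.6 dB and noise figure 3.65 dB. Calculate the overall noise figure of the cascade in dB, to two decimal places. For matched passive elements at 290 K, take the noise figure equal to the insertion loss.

Convert to linear (a loss of L dB is a gain of −L dB): F_i = 10^(NF_i/10), G_i = 10^(G_i,dB/10)
  Stage 1: F_1 = 10^(1.83/10) = 1.524, G_1 = 10^(−1.83/10) = 0.6561
  Stage 2: F_2 = 10^(3.65/10) = 2.317, G_2 = 10^(16.6/10) = 45.71
Friis cascade:
  F = 1.524 + (2.317 − 1)/0.6561 = 3.532
NF = 10 log₁₀(3.532) = 5.48 dB

5.48 dB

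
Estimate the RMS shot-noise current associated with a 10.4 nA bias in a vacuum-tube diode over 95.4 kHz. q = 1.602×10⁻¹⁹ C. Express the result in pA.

I_n = √(2qI·B)
2qI·B = 2 × 1.602×10⁻¹⁹ × 1.04×10⁻⁸ × 9.54×10⁴ = 3.18×10⁻²² A²
I_n = √(3.18×10⁻²²) = 1.78×10⁻¹¹ A = 17.8 pA

17.8 pA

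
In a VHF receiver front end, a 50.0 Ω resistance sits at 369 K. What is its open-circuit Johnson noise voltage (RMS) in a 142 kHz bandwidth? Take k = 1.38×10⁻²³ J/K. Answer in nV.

V_n = √(4kTRB)
4kTRB = 4 × 1.38×10⁻²³ × 369 × 5.00×10¹ × 1.42×10⁵ = 1.45×10⁻¹³ V²
V_n = √(1.45×10⁻¹³) = 3.80×10⁻⁷ V = 380 nV

380 nV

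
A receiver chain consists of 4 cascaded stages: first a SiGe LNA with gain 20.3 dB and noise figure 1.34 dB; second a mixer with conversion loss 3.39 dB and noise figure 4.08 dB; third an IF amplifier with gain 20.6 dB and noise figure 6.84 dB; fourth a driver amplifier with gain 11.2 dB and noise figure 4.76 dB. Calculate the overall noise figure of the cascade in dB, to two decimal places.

Convert to linear (a loss of L dB is a gain of −L dB): F_i = 10^(NF_i/10), G_i = 10^(G_i,dB/10)
  Stage 1: F_1 = 10^(1.34/10) = 1.361, G_1 = 10^(20.3/10) = 107.2
  Stage 2: F_2 = 10^(4.08/10) = 2.559, G_2 = 10^(−3.39/10) = 0.4581
  Stage 3: F_3 = 10^(6.84/10) = 4.831, G_3 = 10^(20.6/10) = 114.8
  Stage 4: F_4 = 10^(4.76/10) = 2.992, G_4 = 10^(11.2/10) = 13.18
Friis cascade:
  F = 1.361 + (2.559 − 1)/107.2 + (4.831 − 1)/49.09 + (2.992 − 1)/5636 = 1.454
NF = 10 log₁₀(1.454) = 1.63 dB

1.63 dB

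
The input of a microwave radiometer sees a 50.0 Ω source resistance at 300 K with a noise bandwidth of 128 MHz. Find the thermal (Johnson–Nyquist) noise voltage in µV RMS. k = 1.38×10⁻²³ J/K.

10.3 µV

V_n = √(4kTRB)
4kTRB = 4 × 1.38×10⁻²³ × 300 × 5.00×10¹ × 1.28×10⁸ = 1.06×10⁻¹⁰ V²
V_n = √(1.06×10⁻¹⁰) = 1.03×10⁻⁵ V = 10.3 µV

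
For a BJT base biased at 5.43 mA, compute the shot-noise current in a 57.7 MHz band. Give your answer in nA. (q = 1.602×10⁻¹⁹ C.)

317 nA

I_n = √(2qI·B)
2qI·B = 2 × 1.602×10⁻¹⁹ × 5.43×10⁻³ × 5.77×10⁷ = 1.00×10⁻¹³ A²
I_n = √(1.00×10⁻¹³) = 3.17×10⁻⁷ A = 317 nA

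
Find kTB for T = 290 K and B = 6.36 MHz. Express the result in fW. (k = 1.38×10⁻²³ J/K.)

P_n = kTB = 1.38×10⁻²³ × 290 × 6.36×10⁶ = 2.55×10⁻¹⁴ W = 25.5 fW

25.5 fW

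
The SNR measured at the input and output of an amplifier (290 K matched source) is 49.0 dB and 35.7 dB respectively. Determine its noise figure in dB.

NF (dB) = SNR_in(dB) − SNR_out(dB) when the source is at T₀
NF = 49.0 − 35.7 = 13.3 dB

13.3 dB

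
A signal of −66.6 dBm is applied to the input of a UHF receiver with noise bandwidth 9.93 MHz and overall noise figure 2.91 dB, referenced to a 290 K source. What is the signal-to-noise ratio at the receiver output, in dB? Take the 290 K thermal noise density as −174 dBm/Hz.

Noise floor: N = −174 + 10 log₁₀(B) + NF
10 log₁₀(9.93×10⁶) = 69.97 dB
N = −174 + 69.97 + 2.91 = −101.12 dBm
SNR = P_sig − N = −66.6 − (−101.12) = 34.52 dB → 34.5 dB

34.5 dB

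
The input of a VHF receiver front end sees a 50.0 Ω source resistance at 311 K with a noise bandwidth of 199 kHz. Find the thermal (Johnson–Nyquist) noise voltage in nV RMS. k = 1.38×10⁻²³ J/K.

413 nV

V_n = √(4kTRB)
4kTRB = 4 × 1.38×10⁻²³ × 311 × 5.00×10¹ × 1.99×10⁵ = 1.71×10⁻¹³ V²
V_n = √(1.71×10⁻¹³) = 4.13×10⁻⁷ V = 413 nV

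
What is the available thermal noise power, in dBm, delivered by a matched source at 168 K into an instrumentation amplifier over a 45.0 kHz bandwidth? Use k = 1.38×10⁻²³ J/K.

P_n = kTB = 1.38×10⁻²³ × 168 × 4.50×10⁴ = 1.04×10⁻¹⁶ W
In dBm: 10 log₁₀(1.04×10⁻¹⁶ / 10⁻³) = −129.8 dBm

−129.8 dBm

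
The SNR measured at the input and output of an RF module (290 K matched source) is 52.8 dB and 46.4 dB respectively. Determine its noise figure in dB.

6.4 dB

NF (dB) = SNR_in(dB) − SNR_out(dB) when the source is at T₀
NF = 52.8 − 46.4 = 6.4 dB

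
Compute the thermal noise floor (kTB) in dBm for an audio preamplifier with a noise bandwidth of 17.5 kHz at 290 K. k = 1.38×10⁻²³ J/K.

−131.5 dBm

P_n = kTB = 1.38×10⁻²³ × 290 × 1.75×10⁴ = 7.00×10⁻¹⁷ W
In dBm: 10 log₁₀(7.00×10⁻¹⁷ / 10⁻³) = −131.5 dBm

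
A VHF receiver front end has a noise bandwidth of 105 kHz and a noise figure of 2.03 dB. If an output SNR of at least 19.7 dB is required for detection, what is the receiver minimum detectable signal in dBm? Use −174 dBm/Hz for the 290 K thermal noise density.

−102.1 dBm

Sensitivity = −174 + 10 log₁₀(B) + NF + SNR_min
= −174 + 50.21 + 2.03 + 19.7
= −102.06 dBm → −102.1 dBm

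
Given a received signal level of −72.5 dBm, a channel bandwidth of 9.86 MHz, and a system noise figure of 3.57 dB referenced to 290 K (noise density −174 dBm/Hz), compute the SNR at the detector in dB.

28.0 dB

Noise floor: N = −174 + 10 log₁₀(B) + NF
10 log₁₀(9.86×10⁶) = 69.94 dB
N = −174 + 69.94 + 3.57 = −100.49 dBm
SNR = P_sig − N = −72.5 − (−100.49) = 27.99 dB → 28.0 dB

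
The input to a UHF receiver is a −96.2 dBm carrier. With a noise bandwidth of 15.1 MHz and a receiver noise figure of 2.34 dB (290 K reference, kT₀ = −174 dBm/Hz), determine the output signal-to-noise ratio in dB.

3.7 dB

Noise floor: N = −174 + 10 log₁₀(B) + NF
10 log₁₀(1.51×10⁷) = 71.79 dB
N = −174 + 71.79 + 2.34 = −99.87 dBm
SNR = P_sig − N = −96.2 − (−99.87) = 3.67 dB → 3.7 dB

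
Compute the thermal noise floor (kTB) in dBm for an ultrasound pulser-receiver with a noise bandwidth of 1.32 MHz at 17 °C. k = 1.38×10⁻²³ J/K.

−112.8 dBm

T = 17 °C + 273.15 = 290.15 K
P_n = kTB = 1.38×10⁻²³ × 290.15 × 1.32×10⁶ = 5.29×10⁻¹⁵ W
In dBm: 10 log₁₀(5.29×10⁻¹⁵ / 10⁻³) = −112.8 dBm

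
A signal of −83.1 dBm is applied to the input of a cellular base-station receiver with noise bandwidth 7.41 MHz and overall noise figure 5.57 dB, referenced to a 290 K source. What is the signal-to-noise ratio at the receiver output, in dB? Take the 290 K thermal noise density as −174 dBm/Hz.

Noise floor: N = −174 + 10 log₁₀(B) + NF
10 log₁₀(7.41×10⁶) = 68.7 dB
N = −174 + 68.7 + 5.57 = −99.73 dBm
SNR = P_sig − N = −83.1 − (−99.73) = 16.63 dB → 16.6 dB

16.6 dB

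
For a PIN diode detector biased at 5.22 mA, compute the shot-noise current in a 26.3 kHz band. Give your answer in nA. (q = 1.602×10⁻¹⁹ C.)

I_n = √(2qI·B)
2qI·B = 2 × 1.602×10⁻¹⁹ × 5.22×10⁻³ × 2.63×10⁴ = 4.40×10⁻¹⁷ A²
I_n = √(4.40×10⁻¹⁷) = 6.63×10⁻⁹ A = 6.63 nA

6.63 nA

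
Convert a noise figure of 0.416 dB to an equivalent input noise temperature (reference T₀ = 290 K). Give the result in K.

29.2 K

F = 10^(0.416/10) = 1.10053
T_e = (F − 1)·T₀ = (1.10053 − 1) × 290 = 29.2 K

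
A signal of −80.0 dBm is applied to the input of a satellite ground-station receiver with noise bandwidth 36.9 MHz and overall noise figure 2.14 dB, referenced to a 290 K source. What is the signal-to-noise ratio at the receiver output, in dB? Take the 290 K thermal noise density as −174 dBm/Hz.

16.2 dB

Noise floor: N = −174 + 10 log₁₀(B) + NF
10 log₁₀(3.69×10⁷) = 75.67 dB
N = −174 + 75.67 + 2.14 = −96.19 dBm
SNR = P_sig − N = −80.0 − (−96.19) = 16.19 dB → 16.2 dB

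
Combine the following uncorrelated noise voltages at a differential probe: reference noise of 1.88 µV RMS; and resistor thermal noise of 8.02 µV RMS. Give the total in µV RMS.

8.24 µV

Uncorrelated sources add in power (mean-square): V_tot = √(ΣV_i²)
V_tot = √[(1.88×10⁻⁶)² + (8.02×10⁻⁶)²] = 8.24×10⁻⁶ V = 8.24 µV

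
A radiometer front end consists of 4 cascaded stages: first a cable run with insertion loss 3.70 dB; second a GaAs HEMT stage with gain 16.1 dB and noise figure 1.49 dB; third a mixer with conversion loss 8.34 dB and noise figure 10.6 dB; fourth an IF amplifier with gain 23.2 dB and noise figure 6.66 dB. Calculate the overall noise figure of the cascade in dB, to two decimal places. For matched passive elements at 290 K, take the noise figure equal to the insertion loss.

Convert to linear (a loss of L dB is a gain of −L dB): F_i = 10^(NF_i/10), G_i = 10^(G_i,dB/10)
  Stage 1: F_1 = 10^(3.70/10) = 2.344, G_1 = 10^(−3.70/10) = 0.4266
  Stage 2: F_2 = 10^(1.49/10) = 1.409, G_2 = 10^(16.1/10) = 40.74
  Stage 3: F_3 = 10^(10.6/10) = 11.48, G_3 = 10^(−8.34/10) = 0.1466
  Stage 4: F_4 = 10^(6.66/10) = 4.634, G_4 = 10^(23.2/10) = 208.9
Friis cascade:
  F = 2.344 + (1.409 − 1)/0.4266 + (11.48 − 1)/17.38 + (4.634 − 1)/2.547 = 5.334
NF = 10 log₁₀(5.334) = 7.27 dB

7.27 dB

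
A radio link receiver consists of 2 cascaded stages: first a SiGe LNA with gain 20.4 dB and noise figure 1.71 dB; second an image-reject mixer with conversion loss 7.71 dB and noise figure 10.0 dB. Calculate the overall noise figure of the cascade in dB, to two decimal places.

Convert to linear (a loss of L dB is a gain of −L dB): F_i = 10^(NF_i/10), G_i = 10^(G_i,dB/10)
  Stage 1: F_1 = 10^(1.71/10) = 1.483, G_1 = 10^(20.4/10) = 109.6
  Stage 2: F_2 = 10^(10.0/10) = 10.00, G_2 = 10^(−7.71/10) = 0.1694
Friis cascade:
  F = 1.483 + (10.00 − 1)/109.6 = 1.565
NF = 10 log₁₀(1.565) = 1.94 dB

1.94 dB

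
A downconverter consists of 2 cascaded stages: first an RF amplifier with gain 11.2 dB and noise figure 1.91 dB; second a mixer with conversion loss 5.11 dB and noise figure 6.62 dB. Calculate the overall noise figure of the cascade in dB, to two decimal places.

Convert to linear (a loss of L dB is a gain of −L dB): F_i = 10^(NF_i/10), G_i = 10^(G_i,dB/10)
  Stage 1: F_1 = 10^(1.91/10) = 1.552, G_1 = 10^(11.2/10) = 13.18
  Stage 2: F_2 = 10^(6.62/10) = 4.592, G_2 = 10^(−5.11/10) = 0.3083
Friis cascade:
  F = 1.552 + (4.592 − 1)/13.18 = 1.825
NF = 10 log₁₀(1.825) = 2.61 dB

2.61 dB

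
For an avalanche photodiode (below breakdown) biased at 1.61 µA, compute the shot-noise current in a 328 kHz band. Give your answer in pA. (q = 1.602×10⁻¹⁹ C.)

411 pA

I_n = √(2qI·B)
2qI·B = 2 × 1.602×10⁻¹⁹ × 1.61×10⁻⁶ × 3.28×10⁵ = 1.69×10⁻¹⁹ A²
I_n = √(1.69×10⁻¹⁹) = 4.11×10⁻¹⁰ A = 411 pA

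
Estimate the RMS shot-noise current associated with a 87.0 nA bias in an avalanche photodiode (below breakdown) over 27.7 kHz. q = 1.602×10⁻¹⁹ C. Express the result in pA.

I_n = √(2qI·B)
2qI·B = 2 × 1.602×10⁻¹⁹ × 8.70×10⁻⁸ × 2.77×10⁴ = 7.72×10⁻²² A²
I_n = √(7.72×10⁻²²) = 2.78×10⁻¹¹ A = 27.8 pA

27.8 pA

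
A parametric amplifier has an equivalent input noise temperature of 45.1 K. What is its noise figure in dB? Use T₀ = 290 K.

0.628 dB

F = 1 + T_e/T₀ = 1 + 45.1/290 = 1.15552
NF = 10 log₁₀(1.15552) = 0.628 dB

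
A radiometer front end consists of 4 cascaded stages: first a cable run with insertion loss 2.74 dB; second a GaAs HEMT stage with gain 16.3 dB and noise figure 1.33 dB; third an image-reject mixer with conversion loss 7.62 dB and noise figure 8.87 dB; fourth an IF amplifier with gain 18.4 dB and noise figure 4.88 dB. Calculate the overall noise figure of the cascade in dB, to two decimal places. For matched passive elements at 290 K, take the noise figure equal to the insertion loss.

Convert to linear (a loss of L dB is a gain of −L dB): F_i = 10^(NF_i/10), G_i = 10^(G_i,dB/10)
  Stage 1: F_1 = 10^(2.74/10) = 1.879, G_1 = 10^(−2.74/10) = 0.5321
  Stage 2: F_2 = 10^(1.33/10) = 1.358, G_2 = 10^(16.3/10) = 42.66
  Stage 3: F_3 = 10^(8.87/10) = 7.709, G_3 = 10^(−7.62/10) = 0.1730
  Stage 4: F_4 = 10^(4.88/10) = 3.076, G_4 = 10^(18.4/10) = 69.18
Friis cascade:
  F = 1.879 + (1.358 − 1)/0.5321 + (7.709 − 1)/22.70 + (3.076 − 1)/3.926 = 3.377
NF = 10 log₁₀(3.377) = 5.29 dB

5.29 dB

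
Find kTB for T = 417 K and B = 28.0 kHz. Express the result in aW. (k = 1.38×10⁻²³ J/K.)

P_n = kTB = 1.38×10⁻²³ × 417 × 2.80×10⁴ = 1.61×10⁻¹⁶ W = 161 aW

161 aW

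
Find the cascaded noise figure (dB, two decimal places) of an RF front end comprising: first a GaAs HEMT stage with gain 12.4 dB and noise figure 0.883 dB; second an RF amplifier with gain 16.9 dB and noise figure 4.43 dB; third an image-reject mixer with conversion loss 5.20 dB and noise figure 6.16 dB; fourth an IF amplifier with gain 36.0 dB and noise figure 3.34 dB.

Convert to linear (a loss of L dB is a gain of −L dB): F_i = 10^(NF_i/10), G_i = 10^(G_i,dB/10)
  Stage 1: F_1 = 10^(0.883/10) = 1.225, G_1 = 10^(12.4/10) = 17.38
  Stage 2: F_2 = 10^(4.43/10) = 2.773, G_2 = 10^(16.9/10) = 48.98
  Stage 3: F_3 = 10^(6.16/10) = 4.130, G_3 = 10^(−5.20/10) = 0.3020
  Stage 4: F_4 = 10^(3.34/10) = 2.158, G_4 = 10^(36.0/10) = 3981
Friis cascade:
  F = 1.225 + (2.773 − 1)/17.38 + (4.130 − 1)/851.1 + (2.158 − 1)/257.0 = 1.336
NF = 10 log₁₀(1.336) = 1.26 dB

1.26 dB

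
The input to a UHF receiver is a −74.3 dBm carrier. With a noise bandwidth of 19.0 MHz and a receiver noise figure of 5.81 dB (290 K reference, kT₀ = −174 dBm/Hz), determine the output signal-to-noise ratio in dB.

21.1 dB

Noise floor: N = −174 + 10 log₁₀(B) + NF
10 log₁₀(1.90×10⁷) = 72.79 dB
N = −174 + 72.79 + 5.81 = −95.40 dBm
SNR = P_sig − N = −74.3 − (−95.40) = 21.10 dB → 21.1 dB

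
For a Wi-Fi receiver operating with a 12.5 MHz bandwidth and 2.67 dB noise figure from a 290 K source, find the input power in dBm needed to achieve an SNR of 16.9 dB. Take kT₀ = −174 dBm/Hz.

Sensitivity = −174 + 10 log₁₀(B) + NF + SNR_min
= −174 + 70.97 + 2.67 + 16.9
= −83.46 dBm → −83.5 dBm

−83.5 dBm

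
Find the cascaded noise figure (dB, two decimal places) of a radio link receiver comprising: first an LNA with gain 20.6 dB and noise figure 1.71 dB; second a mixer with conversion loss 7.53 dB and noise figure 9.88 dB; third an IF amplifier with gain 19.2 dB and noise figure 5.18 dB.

2.23 dB

Convert to linear (a loss of L dB is a gain of −L dB): F_i = 10^(NF_i/10), G_i = 10^(G_i,dB/10)
  Stage 1: F_1 = 10^(1.71/10) = 1.483, G_1 = 10^(20.6/10) = 114.8
  Stage 2: F_2 = 10^(9.88/10) = 9.727, G_2 = 10^(−7.53/10) = 0.1766
  Stage 3: F_3 = 10^(5.18/10) = 3.296, G_3 = 10^(19.2/10) = 83.18
Friis cascade:
  F = 1.483 + (9.727 − 1)/114.8 + (3.296 − 1)/20.28 = 1.672
NF = 10 log₁₀(1.672) = 2.23 dB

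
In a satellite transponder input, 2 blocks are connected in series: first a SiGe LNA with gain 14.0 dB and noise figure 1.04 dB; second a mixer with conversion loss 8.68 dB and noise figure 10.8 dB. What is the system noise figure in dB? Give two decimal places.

2.33 dB

Convert to linear (a loss of L dB is a gain of −L dB): F_i = 10^(NF_i/10), G_i = 10^(G_i,dB/10)
  Stage 1: F_1 = 10^(1.04/10) = 1.271, G_1 = 10^(14.0/10) = 25.12
  Stage 2: F_2 = 10^(10.8/10) = 12.02, G_2 = 10^(−8.68/10) = 0.1355
Friis cascade:
  F = 1.271 + (12.02 − 1)/25.12 = 1.709
NF = 10 log₁₀(1.709) = 2.33 dB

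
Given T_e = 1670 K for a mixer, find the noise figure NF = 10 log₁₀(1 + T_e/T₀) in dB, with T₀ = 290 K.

F = 1 + T_e/T₀ = 1 + 1670/290 = 6.75862
NF = 10 log₁₀(6.75862) = 8.30 dB

8.30 dB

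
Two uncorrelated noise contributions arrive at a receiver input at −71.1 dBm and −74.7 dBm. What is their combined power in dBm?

−69.5 dBm

Convert to linear, add, convert back:
P₁ = 7.76×10⁻¹¹ W, P₂ = 3.39×10⁻¹¹ W
P_tot = 1.12×10⁻¹⁰ W → 10 log₁₀(P_tot / 10⁻³) = −69.5 dBm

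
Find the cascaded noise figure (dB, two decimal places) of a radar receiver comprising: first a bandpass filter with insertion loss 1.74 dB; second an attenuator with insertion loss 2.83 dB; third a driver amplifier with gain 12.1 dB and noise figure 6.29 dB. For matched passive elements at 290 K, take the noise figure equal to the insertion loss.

10.86 dB

Convert to linear (a loss of L dB is a gain of −L dB): F_i = 10^(NF_i/10), G_i = 10^(G_i,dB/10)
  Stage 1: F_1 = 10^(1.74/10) = 1.493, G_1 = 10^(−1.74/10) = 0.6699
  Stage 2: F_2 = 10^(2.83/10) = 1.919, G_2 = 10^(−2.83/10) = 0.5212
  Stage 3: F_3 = 10^(6.29/10) = 4.256, G_3 = 10^(12.1/10) = 16.22
Friis cascade:
  F = 1.493 + (1.919 − 1)/0.6699 + (4.256 − 1)/0.3491 = 12.19
NF = 10 log₁₀(12.19) = 10.86 dB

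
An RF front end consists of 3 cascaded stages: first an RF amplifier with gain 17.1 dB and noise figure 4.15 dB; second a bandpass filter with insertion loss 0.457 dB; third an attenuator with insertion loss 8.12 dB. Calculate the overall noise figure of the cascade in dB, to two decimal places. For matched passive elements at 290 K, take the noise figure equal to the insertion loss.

4.35 dB

Convert to linear (a loss of L dB is a gain of −L dB): F_i = 10^(NF_i/10), G_i = 10^(G_i,dB/10)
  Stage 1: F_1 = 10^(4.15/10) = 2.600, G_1 = 10^(17.1/10) = 51.29
  Stage 2: F_2 = 10^(0.457/10) = 1.111, G_2 = 10^(−0.457/10) = 0.9001
  Stage 3: F_3 = 10^(8.12/10) = 6.486, G_3 = 10^(−8.12/10) = 0.1542
Friis cascade:
  F = 2.600 + (1.111 − 1)/51.29 + (6.486 − 1)/46.16 = 2.721
NF = 10 log₁₀(2.721) = 4.35 dB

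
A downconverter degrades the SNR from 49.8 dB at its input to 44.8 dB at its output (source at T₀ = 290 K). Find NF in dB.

NF (dB) = SNR_in(dB) − SNR_out(dB) when the source is at T₀
NF = 49.8 − 44.8 = 5.0 dB

5.0 dB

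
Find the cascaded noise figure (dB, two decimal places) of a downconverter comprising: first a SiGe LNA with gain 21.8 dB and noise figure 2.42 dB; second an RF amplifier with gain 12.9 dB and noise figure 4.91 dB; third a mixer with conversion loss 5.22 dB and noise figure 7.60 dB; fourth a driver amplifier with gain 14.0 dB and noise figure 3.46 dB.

Convert to linear (a loss of L dB is a gain of −L dB): F_i = 10^(NF_i/10), G_i = 10^(G_i,dB/10)
  Stage 1: F_1 = 10^(2.42/10) = 1.746, G_1 = 10^(21.8/10) = 151.4
  Stage 2: F_2 = 10^(4.91/10) = 3.097, G_2 = 10^(12.9/10) = 19.50
  Stage 3: F_3 = 10^(7.60/10) = 5.754, G_3 = 10^(−5.22/10) = 0.3006
  Stage 4: F_4 = 10^(3.46/10) = 2.218, G_4 = 10^(14.0/10) = 25.12
Friis cascade:
  F = 1.746 + (3.097 − 1)/151.4 + (5.754 − 1)/2951 + (2.218 − 1)/887.2 = 1.763
NF = 10 log₁₀(1.763) = 2.46 dB

2.46 dB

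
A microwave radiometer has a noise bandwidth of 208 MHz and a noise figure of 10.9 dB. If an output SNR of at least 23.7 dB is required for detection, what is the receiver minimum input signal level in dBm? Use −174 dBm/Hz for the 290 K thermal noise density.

−56.2 dBm

Sensitivity = −174 + 10 log₁₀(B) + NF + SNR_min
= −174 + 83.18 + 10.9 + 23.7
= −56.22 dBm → −56.2 dBm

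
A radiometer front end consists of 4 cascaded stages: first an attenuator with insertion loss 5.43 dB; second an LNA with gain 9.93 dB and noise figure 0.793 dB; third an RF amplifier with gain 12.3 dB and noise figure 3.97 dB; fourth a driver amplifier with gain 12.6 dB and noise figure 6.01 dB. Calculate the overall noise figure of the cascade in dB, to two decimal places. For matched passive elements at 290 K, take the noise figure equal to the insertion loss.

6.80 dB

Convert to linear (a loss of L dB is a gain of −L dB): F_i = 10^(NF_i/10), G_i = 10^(G_i,dB/10)
  Stage 1: F_1 = 10^(5.43/10) = 3.491, G_1 = 10^(−5.43/10) = 0.2864
  Stage 2: F_2 = 10^(0.793/10) = 1.200, G_2 = 10^(9.93/10) = 9.840
  Stage 3: F_3 = 10^(3.97/10) = 2.495, G_3 = 10^(12.3/10) = 16.98
  Stage 4: F_4 = 10^(6.01/10) = 3.990, G_4 = 10^(12.6/10) = 18.20
Friis cascade:
  F = 3.491 + (1.200 − 1)/0.2864 + (2.495 − 1)/2.818 + (3.990 − 1)/47.86 = 4.784
NF = 10 log₁₀(4.784) = 6.80 dB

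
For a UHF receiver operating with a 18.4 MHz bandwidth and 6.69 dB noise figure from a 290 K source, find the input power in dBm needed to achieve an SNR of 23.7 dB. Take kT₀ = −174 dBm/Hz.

−71.0 dBm

Sensitivity = −174 + 10 log₁₀(B) + NF + SNR_min
= −174 + 72.65 + 6.69 + 23.7
= −70.96 dBm → −71.0 dBm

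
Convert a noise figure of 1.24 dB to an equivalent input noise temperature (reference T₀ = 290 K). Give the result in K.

95.8 K

F = 10^(1.24/10) = 1.33045
T_e = (F − 1)·T₀ = (1.33045 − 1) × 290 = 95.8 K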